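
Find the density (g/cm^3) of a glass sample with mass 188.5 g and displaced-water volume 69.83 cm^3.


Use the definition of density:
  rho = mass / volume
  rho = 188.5 / 69.83 = 2.699 g/cm^3

2.699 g/cm^3


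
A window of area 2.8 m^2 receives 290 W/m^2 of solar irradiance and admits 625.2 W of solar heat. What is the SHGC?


Rearrange Q = Area * SHGC * Irradiance:
  SHGC = Q / (Area * Irradiance)
  SHGC = 625.2 / (2.8 * 290) = 0.77

0.77


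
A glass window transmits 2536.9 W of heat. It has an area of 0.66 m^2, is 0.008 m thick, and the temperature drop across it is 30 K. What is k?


Fourier's law rearranged: k = Q * t / (A * dT)
  Numerator = 2536.9 * 0.008 = 20.2952
  Denominator = 0.66 * 30 = 19.8
  k = 20.2952 / 19.8 = 1.025 W/mK

1.025 W/mK


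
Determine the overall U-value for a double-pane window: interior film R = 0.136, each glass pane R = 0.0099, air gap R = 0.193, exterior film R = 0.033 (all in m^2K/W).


Total thermal resistance (series):
  R_total = R_in + R_glass + R_air + R_glass + R_out
  R_total = 0.136 + 0.0099 + 0.193 + 0.0099 + 0.033 = 0.3818 m^2K/W
U-value = 1 / R_total = 1 / 0.3818 = 2.619 W/m^2K

2.619 W/m^2K


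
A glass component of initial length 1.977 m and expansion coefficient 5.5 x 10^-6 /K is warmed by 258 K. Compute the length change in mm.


Thermal expansion formula: dL = alpha * L0 * dT
  dL = (5.5 x 10^-6) * 1.977 * 258 = 0.00280536 m
Convert to mm: 0.00280536 * 1000 = 2.8054 mm

2.8054 mm


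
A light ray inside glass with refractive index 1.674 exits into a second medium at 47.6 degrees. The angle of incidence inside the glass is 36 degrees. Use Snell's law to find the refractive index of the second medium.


Apply Snell's law: n1 * sin(theta1) = n2 * sin(theta2)
  n2 = n1 * sin(theta1) / sin(theta2)
  sin(36) = 0.587785
  sin(47.6) = 0.738455
  n2 = 1.674 * 0.587785 / 0.738455 = 1.3324

1.3324


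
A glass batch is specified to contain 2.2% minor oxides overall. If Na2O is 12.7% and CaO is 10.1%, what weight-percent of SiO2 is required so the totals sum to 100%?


Known pieces sum to 100%:
  SiO2 = 100 - (others + Na2O + CaO)
  SiO2 = 100 - (2.2 + 12.7 + 10.1) = 75.0%

75.0%


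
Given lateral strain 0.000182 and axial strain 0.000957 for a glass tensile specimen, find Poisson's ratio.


Poisson's ratio: nu = lateral strain / axial strain
  nu = 0.000182 / 0.000957 = 0.1902

0.1902


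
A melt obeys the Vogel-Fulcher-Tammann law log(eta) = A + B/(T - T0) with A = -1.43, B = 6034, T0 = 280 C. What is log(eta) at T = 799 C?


VFT equation: log(eta) = A + B / (T - T0)
  T - T0 = 799 - 280 = 519
  B / (T - T0) = 6034 / 519 = 11.626
  log(eta) = -1.43 + 11.626 = 10.196

10.196


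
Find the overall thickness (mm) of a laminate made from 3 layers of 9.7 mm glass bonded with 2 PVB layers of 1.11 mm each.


Total thickness = glass contribution + PVB contribution
  Glass: 3 * 9.7 = 29.1 mm
  PVB: 2 * 1.11 = 2.22 mm
  Total = 29.1 + 2.22 = 31.32 mm

31.32 mm


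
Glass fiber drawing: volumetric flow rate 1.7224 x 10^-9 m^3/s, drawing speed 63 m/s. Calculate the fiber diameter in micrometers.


Cross-sectional area from continuity:
  A = Q / v = 1.7224 x 10^-9 / 63 = 2.733968 x 10^-11 m^2
Diameter from circular cross-section:
  d = sqrt(4A / pi) * 10^6 (m -> um)
  d = sqrt(4 * 2.733968 x 10^-11 / pi) * 10^6 = 5.9 um

5.9 um


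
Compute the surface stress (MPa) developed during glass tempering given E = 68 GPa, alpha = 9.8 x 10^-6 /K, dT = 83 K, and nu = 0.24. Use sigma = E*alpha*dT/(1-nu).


Tempering stress: sigma = E * alpha * dT / (1 - nu)
  E (MPa) = 68 * 1000 = 68000
  Numerator = 68000 * (9.8 x 10^-6) * 83 = 55.3112
  Denominator = 1 - 0.24 = 0.76
  sigma = 55.3112 / 0.76 = 72.8 MPa

72.8 MPa


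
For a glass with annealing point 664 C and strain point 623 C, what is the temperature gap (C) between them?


Gap = T_anneal - T_strain:
  gap = 664 - 623 = 41 C

41 C


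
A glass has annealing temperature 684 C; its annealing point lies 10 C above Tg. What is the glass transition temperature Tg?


Rearrange T_anneal = Tg + offset for Tg:
  Tg = T_anneal - offset = 684 - 10 = 674 C

674 C


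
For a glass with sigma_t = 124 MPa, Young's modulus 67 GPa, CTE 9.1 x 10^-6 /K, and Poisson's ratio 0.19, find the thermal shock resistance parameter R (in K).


Thermal shock resistance: R = sigma * (1 - nu) / (E * alpha)
  Numerator = 124 * (1 - 0.19) = 100.44
  Denominator = 67 * 1000 * (9.1 x 10^-6) = 0.6097
  R = 100.44 / 0.6097 = 164.7 K

164.7 K


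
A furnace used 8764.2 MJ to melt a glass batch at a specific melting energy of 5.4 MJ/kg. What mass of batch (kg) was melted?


Rearrange E = m * s for m:
  m = E / s
  m = 8764.2 / 5.4 = 1623.0 kg

1623.0 kg


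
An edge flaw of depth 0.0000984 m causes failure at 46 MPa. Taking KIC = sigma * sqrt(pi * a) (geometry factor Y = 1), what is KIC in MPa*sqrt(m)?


Fracture toughness: KIC = sigma * sqrt(pi * a)
  pi * a = pi * 0.0000984 = 0.000309133
  sqrt(pi * a) = 0.017582
  KIC = 46 * 0.017582 = 0.809 MPa*sqrt(m)

0.809 MPa*sqrt(m)


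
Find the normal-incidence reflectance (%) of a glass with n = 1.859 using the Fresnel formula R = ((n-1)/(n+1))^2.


Fresnel reflectance at normal incidence:
  R = ((n - 1)/(n + 1))^2
  (n - 1)/(n + 1) = (1.859 - 1)/(1.859 + 1) = 0.300455
  R = 0.300455^2 = 0.0902732
  R(%) = 0.0902732 * 100 = 9.027%

9.027%


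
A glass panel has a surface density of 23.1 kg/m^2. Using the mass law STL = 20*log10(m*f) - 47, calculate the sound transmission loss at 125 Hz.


Mass law: STL = 20 * log10(m * f) - 47
  m * f = 23.1 * 125 = 2887.5
  log10(2887.5) = 3.46052
  STL = 20 * 3.46052 - 47 = 69.2104 - 47 = 22.2 dB

22.2 dB


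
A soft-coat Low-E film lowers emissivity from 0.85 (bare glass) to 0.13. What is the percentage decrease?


Percentage reduction = (1 - coated/uncoated) * 100
  Ratio = 0.13 / 0.85 = 0.1529
  Reduction = (1 - 0.1529) * 100 = 84.7%

84.7%


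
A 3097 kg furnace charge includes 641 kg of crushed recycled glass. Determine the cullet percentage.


Cullet ratio = (cullet mass / total batch mass) * 100
  Ratio = 641 / 3097 * 100 = 20.7%

20.7%


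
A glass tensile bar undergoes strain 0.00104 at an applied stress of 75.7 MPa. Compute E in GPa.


Young's modulus: E = stress / strain
  E = 75.7 MPa / 0.00104 = 72788.46 MPa
Convert to GPa: 72788.46 / 1000 = 72.79 GPa

72.79 GPa


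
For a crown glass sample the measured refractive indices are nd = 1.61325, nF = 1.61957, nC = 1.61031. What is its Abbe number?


Abbe number formula: Vd = (nd - 1) / (nF - nC)
  nd - 1 = 1.61325 - 1 = 0.61325
  nF - nC = 1.61957 - 1.61031 = 0.00926
  Vd = 0.61325 / 0.00926 = 66.23

66.23


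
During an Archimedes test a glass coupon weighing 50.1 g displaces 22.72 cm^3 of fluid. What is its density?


Use the definition of density:
  rho = mass / volume
  rho = 50.1 / 22.72 = 2.205 g/cm^3

2.205 g/cm^3


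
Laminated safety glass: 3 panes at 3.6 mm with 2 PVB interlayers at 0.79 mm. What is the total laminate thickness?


Total thickness = glass contribution + PVB contribution
  Glass: 3 * 3.6 = 10.8 mm
  PVB: 2 * 0.79 = 1.58 mm
  Total = 10.8 + 1.58 = 12.38 mm

12.38 mm


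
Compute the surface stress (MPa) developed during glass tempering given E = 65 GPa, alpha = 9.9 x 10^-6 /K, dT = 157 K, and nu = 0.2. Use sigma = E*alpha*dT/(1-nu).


Tempering stress: sigma = E * alpha * dT / (1 - nu)
  E (MPa) = 65 * 1000 = 65000
  Numerator = 65000 * (9.9 x 10^-6) * 157 = 101.0295
  Denominator = 1 - 0.2 = 0.8
  sigma = 101.0295 / 0.8 = 126.3 MPa

126.3 MPa


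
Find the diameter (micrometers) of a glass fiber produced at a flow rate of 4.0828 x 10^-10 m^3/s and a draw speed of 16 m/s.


Cross-sectional area from continuity:
  A = Q / v = 4.0828 x 10^-10 / 16 = 2.55175 x 10^-11 m^2
Diameter from circular cross-section:
  d = sqrt(4A / pi) * 10^6 (m -> um)
  d = sqrt(4 * 2.55175 x 10^-11 / pi) * 10^6 = 5.7 um

5.7 um


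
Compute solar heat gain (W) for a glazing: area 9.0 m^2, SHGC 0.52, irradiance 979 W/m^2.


Solar heat gain: Q = Area * SHGC * Irradiance
  Q = 9.0 * 0.52 * 979 = 4581.7 W

4581.7 W


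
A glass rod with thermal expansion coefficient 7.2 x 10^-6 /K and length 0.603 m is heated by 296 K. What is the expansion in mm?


Thermal expansion formula: dL = alpha * L0 * dT
  dL = (7.2 x 10^-6) * 0.603 * 296 = 0.00128511 m
Convert to mm: 0.00128511 * 1000 = 1.2851 mm

1.2851 mm


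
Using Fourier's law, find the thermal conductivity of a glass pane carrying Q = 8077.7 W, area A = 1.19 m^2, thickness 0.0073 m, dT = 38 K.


Fourier's law rearranged: k = Q * t / (A * dT)
  Numerator = 8077.7 * 0.0073 = 58.96721
  Denominator = 1.19 * 38 = 45.22
  k = 58.96721 / 45.22 = 1.304 W/mK

1.304 W/mK


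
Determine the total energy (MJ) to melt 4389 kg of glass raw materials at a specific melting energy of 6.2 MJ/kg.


Total energy = mass * specific energy
  E = 4389 * 6.2 = 27211.8 MJ

27211.8 MJ


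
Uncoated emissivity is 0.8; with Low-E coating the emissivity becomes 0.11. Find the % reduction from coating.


Percentage reduction = (1 - coated/uncoated) * 100
  Ratio = 0.11 / 0.8 = 0.1375
  Reduction = (1 - 0.1375) * 100 = 86.2%

86.2%


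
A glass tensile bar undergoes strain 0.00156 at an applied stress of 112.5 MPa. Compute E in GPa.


Young's modulus: E = stress / strain
  E = 112.5 MPa / 0.00156 = 72115.38 MPa
Convert to GPa: 72115.38 / 1000 = 72.12 GPa

72.12 GPa


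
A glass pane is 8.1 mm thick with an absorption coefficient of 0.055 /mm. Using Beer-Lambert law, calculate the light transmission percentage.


Beer-Lambert law: T = exp(-alpha * thickness)
  exponent = -0.055 * 8.1 = -0.4455
  T = exp(-0.4455) = 0.6405
  Percentage = 0.6405 * 100 = 64.05%

64.05%


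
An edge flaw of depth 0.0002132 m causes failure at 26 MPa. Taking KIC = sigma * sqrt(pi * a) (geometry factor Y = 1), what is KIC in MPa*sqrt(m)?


Fracture toughness: KIC = sigma * sqrt(pi * a)
  pi * a = pi * 0.0002132 = 0.000669788
  sqrt(pi * a) = 0.02588
  KIC = 26 * 0.02588 = 0.673 MPa*sqrt(m)

0.673 MPa*sqrt(m)


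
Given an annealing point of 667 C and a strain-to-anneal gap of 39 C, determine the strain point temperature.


Strain point = annealing point - difference:
  T_strain = 667 - 39 = 628 C

628 C


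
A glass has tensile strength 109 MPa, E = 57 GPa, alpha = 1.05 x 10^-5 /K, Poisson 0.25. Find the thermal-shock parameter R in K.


Thermal shock resistance: R = sigma * (1 - nu) / (E * alpha)
  Numerator = 109 * (1 - 0.25) = 81.75
  Denominator = 57 * 1000 * (1.05 x 10^-5) = 0.5985
  R = 81.75 / 0.5985 = 136.6 K

136.6 K


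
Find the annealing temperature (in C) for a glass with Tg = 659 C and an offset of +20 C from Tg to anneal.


The annealing temperature is Tg plus the offset:
  T_anneal = 659 + 20 = 679 C

679 C


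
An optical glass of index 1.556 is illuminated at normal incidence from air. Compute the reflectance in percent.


Fresnel reflectance at normal incidence:
  R = ((n - 1)/(n + 1))^2
  (n - 1)/(n + 1) = (1.556 - 1)/(1.556 + 1) = 0.217527
  R = 0.217527^2 = 0.047318
  R(%) = 0.047318 * 100 = 4.732%

4.732%


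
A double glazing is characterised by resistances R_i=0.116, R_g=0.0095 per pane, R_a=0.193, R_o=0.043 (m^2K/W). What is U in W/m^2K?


Total thermal resistance (series):
  R_total = R_in + R_glass + R_air + R_glass + R_out
  R_total = 0.116 + 0.0095 + 0.193 + 0.0095 + 0.043 = 0.371 m^2K/W
U-value = 1 / R_total = 1 / 0.371 = 2.695 W/m^2K

2.695 W/m^2K


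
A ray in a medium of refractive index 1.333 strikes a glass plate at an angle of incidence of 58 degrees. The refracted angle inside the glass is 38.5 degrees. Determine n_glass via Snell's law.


Apply Snell's law: n1 * sin(theta1) = n2 * sin(theta2)
  n2 = n1 * sin(theta1) / sin(theta2)
  sin(58) = 0.848048
  sin(38.5) = 0.622515
  n2 = 1.333 * 0.848048 / 0.622515 = 1.8159

1.8159


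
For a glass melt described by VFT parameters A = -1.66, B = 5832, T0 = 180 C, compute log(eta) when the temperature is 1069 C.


VFT equation: log(eta) = A + B / (T - T0)
  T - T0 = 1069 - 180 = 889
  B / (T - T0) = 5832 / 889 = 6.56
  log(eta) = -1.66 + 6.56 = 4.9

4.9


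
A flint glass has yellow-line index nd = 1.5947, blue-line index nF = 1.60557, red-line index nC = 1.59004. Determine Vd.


Abbe number formula: Vd = (nd - 1) / (nF - nC)
  nd - 1 = 1.5947 - 1 = 0.5947
  nF - nC = 1.60557 - 1.59004 = 0.01553
  Vd = 0.5947 / 0.01553 = 38.29

38.29


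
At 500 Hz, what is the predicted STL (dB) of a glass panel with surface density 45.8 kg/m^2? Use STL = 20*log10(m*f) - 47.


Mass law: STL = 20 * log10(m * f) - 47
  m * f = 45.8 * 500 = 22900
  log10(22900) = 4.35984
  STL = 20 * 4.35984 - 47 = 87.1968 - 47 = 40.2 dB

40.2 dB


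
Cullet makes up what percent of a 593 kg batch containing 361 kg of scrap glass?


Cullet ratio = (cullet mass / total batch mass) * 100
  Ratio = 361 / 593 * 100 = 60.88%

60.88%


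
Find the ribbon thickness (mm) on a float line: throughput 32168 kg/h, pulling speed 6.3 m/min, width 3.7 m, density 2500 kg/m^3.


Ribbon cross-section from mass balance:
  Volume rate = throughput / density = 32168 / 2500 = 12.8672 m^3/h
  thickness = volume rate / (speed * 60 * width), i.e.
  thickness = throughput / (60 * speed * width * density) * 1000
  thickness = 32168 / (60 * 6.3 * 3.7 * 2500) * 1000 = 9.2 mm

9.2 mm


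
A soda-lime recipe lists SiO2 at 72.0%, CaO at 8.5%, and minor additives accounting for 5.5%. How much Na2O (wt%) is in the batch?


Pieces sum to 100%:
  Na2O = 100 - (SiO2 + CaO + others)
  Na2O = 100 - (72.0 + 8.5 + 5.5) = 14.0%

14.0%


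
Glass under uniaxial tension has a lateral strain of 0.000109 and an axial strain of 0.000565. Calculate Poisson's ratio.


Poisson's ratio: nu = lateral strain / axial strain
  nu = 0.000109 / 0.000565 = 0.1929

0.1929


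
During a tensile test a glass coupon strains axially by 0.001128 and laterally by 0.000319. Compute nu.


Poisson's ratio: nu = lateral strain / axial strain
  nu = 0.000319 / 0.001128 = 0.2828

0.2828


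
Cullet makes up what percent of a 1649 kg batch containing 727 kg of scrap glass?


Cullet ratio = (cullet mass / total batch mass) * 100
  Ratio = 727 / 1649 * 100 = 44.09%

44.09%


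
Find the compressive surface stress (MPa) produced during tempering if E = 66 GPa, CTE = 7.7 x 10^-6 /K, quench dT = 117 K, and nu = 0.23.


Tempering stress: sigma = E * alpha * dT / (1 - nu)
  E (MPa) = 66 * 1000 = 66000
  Numerator = 66000 * (7.7 x 10^-6) * 117 = 59.4594
  Denominator = 1 - 0.23 = 0.77
  sigma = 59.4594 / 0.77 = 77.2 MPa

77.2 MPa


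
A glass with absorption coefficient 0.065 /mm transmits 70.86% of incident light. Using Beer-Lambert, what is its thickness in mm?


Rearrange T = exp(-alpha * thickness):
  thickness = -ln(T) / alpha
  T = 70.86/100 = 0.7086
  ln(T) = -0.34446
  -ln(T) = 0.34446
  thickness = 0.34446 / 0.065 = 5.3 mm

5.3 mm


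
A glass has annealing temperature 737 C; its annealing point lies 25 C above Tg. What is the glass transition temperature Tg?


Rearrange T_anneal = Tg + offset for Tg:
  Tg = T_anneal - offset = 737 - 25 = 712 C

712 C


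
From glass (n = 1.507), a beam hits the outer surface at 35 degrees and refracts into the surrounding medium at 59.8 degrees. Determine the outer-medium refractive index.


Apply Snell's law: n1 * sin(theta1) = n2 * sin(theta2)
  n2 = n1 * sin(theta1) / sin(theta2)
  sin(35) = 0.573576
  sin(59.8) = 0.864275
  n2 = 1.507 * 0.573576 / 0.864275 = 1.0001

1.0001


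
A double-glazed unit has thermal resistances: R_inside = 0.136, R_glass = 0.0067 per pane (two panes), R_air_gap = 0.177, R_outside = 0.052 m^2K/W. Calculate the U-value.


Total thermal resistance (series):
  R_total = R_in + R_glass + R_air + R_glass + R_out
  R_total = 0.136 + 0.0067 + 0.177 + 0.0067 + 0.052 = 0.3784 m^2K/W
U-value = 1 / R_total = 1 / 0.3784 = 2.643 W/m^2K

2.643 W/m^2K


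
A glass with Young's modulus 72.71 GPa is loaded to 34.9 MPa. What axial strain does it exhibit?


Rearrange E = sigma / epsilon:
  epsilon = sigma / E
  E (MPa) = 72.71 * 1000 = 72710
  epsilon = 34.9 / 72710 = 0.00048

0.00048


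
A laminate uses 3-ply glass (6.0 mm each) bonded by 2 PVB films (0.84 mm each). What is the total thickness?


Total thickness = glass contribution + PVB contribution
  Glass: 3 * 6.0 = 18.0 mm
  PVB: 2 * 0.84 = 1.68 mm
  Total = 18.0 + 1.68 = 19.68 mm

19.68 mm


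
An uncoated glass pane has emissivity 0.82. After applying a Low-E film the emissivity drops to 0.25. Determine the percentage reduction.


Percentage reduction = (1 - coated/uncoated) * 100
  Ratio = 0.25 / 0.82 = 0.3049
  Reduction = (1 - 0.3049) * 100 = 69.5%

69.5%


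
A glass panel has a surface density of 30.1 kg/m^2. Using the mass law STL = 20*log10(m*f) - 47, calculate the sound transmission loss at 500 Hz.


Mass law: STL = 20 * log10(m * f) - 47
  m * f = 30.1 * 500 = 15050
  log10(15050) = 4.17754
  STL = 20 * 4.17754 - 47 = 83.5508 - 47 = 36.6 dB

36.6 dB


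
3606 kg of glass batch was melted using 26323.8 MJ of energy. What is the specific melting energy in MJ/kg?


Rearrange E = m * s for s:
  s = E / m
  s = 26323.8 / 3606 = 7.3 MJ/kg

7.3 MJ/kg


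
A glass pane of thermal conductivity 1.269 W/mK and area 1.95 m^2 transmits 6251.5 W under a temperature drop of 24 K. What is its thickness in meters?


Fourier's law: t = k * A * dT / Q
  t = 1.269 * 1.95 * 24 / 6251.5
  t = 59.3892 / 6251.5 = 0.0095 m

0.0095 m


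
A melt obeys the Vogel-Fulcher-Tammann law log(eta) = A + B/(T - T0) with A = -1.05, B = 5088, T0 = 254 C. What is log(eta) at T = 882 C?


VFT equation: log(eta) = A + B / (T - T0)
  T - T0 = 882 - 254 = 628
  B / (T - T0) = 5088 / 628 = 8.102
  log(eta) = -1.05 + 8.102 = 7.052

7.052


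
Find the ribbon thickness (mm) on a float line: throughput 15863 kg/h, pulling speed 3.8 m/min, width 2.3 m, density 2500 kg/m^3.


Ribbon cross-section from mass balance:
  Volume rate = throughput / density = 15863 / 2500 = 6.3452 m^3/h
  thickness = volume rate / (speed * 60 * width), i.e.
  thickness = throughput / (60 * speed * width * density) * 1000
  thickness = 15863 / (60 * 3.8 * 2.3 * 2500) * 1000 = 12.1 mm

12.1 mm


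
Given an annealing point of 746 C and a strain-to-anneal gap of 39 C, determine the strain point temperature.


Strain point = annealing point - difference:
  T_strain = 746 - 39 = 707 C

707 C


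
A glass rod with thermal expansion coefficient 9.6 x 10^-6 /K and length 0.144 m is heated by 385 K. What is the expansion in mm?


Thermal expansion formula: dL = alpha * L0 * dT
  dL = (9.6 x 10^-6) * 0.144 * 385 = 0.00053222 m
Convert to mm: 0.00053222 * 1000 = 0.5322 mm

0.5322 mm


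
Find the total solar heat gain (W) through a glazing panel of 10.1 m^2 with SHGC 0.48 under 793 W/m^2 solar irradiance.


Solar heat gain: Q = Area * SHGC * Irradiance
  Q = 10.1 * 0.48 * 793 = 3844.5 W

3844.5 W


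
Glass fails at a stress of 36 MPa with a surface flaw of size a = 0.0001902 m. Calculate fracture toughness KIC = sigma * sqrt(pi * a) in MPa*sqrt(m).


Fracture toughness: KIC = sigma * sqrt(pi * a)
  pi * a = pi * 0.0001902 = 0.000597531
  sqrt(pi * a) = 0.024444
  KIC = 36 * 0.024444 = 0.88 MPa*sqrt(m)

0.88 MPa*sqrt(m)


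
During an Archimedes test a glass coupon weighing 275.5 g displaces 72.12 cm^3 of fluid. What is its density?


Use the definition of density:
  rho = mass / volume
  rho = 275.5 / 72.12 = 3.82 g/cm^3

3.82 g/cm^3


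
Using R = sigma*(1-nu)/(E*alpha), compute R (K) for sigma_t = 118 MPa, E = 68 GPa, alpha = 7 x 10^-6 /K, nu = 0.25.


Thermal shock resistance: R = sigma * (1 - nu) / (E * alpha)
  Numerator = 118 * (1 - 0.25) = 88.5
  Denominator = 68 * 1000 * (7 x 10^-6) = 0.476
  R = 88.5 / 0.476 = 185.9 K

185.9 K


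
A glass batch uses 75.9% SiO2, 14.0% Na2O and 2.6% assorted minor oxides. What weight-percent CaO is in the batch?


Pieces sum to 100%:
  CaO = 100 - (SiO2 + Na2O + others)
  CaO = 100 - (75.9 + 14.0 + 2.6) = 7.5%

7.5%


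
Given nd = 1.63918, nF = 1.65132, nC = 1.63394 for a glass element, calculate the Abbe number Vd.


Abbe number formula: Vd = (nd - 1) / (nF - nC)
  nd - 1 = 1.63918 - 1 = 0.63918
  nF - nC = 1.65132 - 1.63394 = 0.01738
  Vd = 0.63918 / 0.01738 = 36.78

36.78


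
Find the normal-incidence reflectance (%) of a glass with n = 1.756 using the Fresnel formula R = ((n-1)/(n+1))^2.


Fresnel reflectance at normal incidence:
  R = ((n - 1)/(n + 1))^2
  (n - 1)/(n + 1) = (1.756 - 1)/(1.756 + 1) = 0.274311
  R = 0.274311^2 = 0.0752465
  R(%) = 0.0752465 * 100 = 7.525%

7.525%


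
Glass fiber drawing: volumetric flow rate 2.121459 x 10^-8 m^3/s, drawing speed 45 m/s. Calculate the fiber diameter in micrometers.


Cross-sectional area from continuity:
  A = Q / v = 2.121459 x 10^-8 / 45 = 4.714353 x 10^-10 m^2
Diameter from circular cross-section:
  d = sqrt(4A / pi) * 10^6 (m -> um)
  d = sqrt(4 * 4.714353 x 10^-10 / pi) * 10^6 = 24.5 um

24.5 um


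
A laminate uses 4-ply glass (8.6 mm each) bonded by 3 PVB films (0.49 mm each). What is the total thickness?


Total thickness = glass contribution + PVB contribution
  Glass: 4 * 8.6 = 34.4 mm
  PVB: 3 * 0.49 = 1.47 mm
  Total = 34.4 + 1.47 = 35.87 mm

35.87 mm


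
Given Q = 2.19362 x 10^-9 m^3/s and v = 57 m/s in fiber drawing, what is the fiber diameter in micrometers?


Cross-sectional area from continuity:
  A = Q / v = 2.19362 x 10^-9 / 57 = 3.848456 x 10^-11 m^2
Diameter from circular cross-section:
  d = sqrt(4A / pi) * 10^6 (m -> um)
  d = sqrt(4 * 3.848456 x 10^-11 / pi) * 10^6 = 7.0 um

7.0 um


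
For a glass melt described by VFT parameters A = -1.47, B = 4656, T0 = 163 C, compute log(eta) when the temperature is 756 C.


VFT equation: log(eta) = A + B / (T - T0)
  T - T0 = 756 - 163 = 593
  B / (T - T0) = 4656 / 593 = 7.852
  log(eta) = -1.47 + 7.852 = 6.382

6.382


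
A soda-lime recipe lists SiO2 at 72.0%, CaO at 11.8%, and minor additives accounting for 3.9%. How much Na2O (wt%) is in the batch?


Pieces sum to 100%:
  Na2O = 100 - (SiO2 + CaO + others)
  Na2O = 100 - (72.0 + 11.8 + 3.9) = 12.3%

12.3%


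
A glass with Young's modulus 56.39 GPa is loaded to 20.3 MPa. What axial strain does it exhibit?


Rearrange E = sigma / epsilon:
  epsilon = sigma / E
  E (MPa) = 56.39 * 1000 = 56390
  epsilon = 20.3 / 56390 = 0.00036

0.00036


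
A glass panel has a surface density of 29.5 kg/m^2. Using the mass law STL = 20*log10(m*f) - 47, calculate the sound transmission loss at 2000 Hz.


Mass law: STL = 20 * log10(m * f) - 47
  m * f = 29.5 * 2000 = 59000
  log10(59000) = 4.77085
  STL = 20 * 4.77085 - 47 = 95.417 - 47 = 48.4 dB

48.4 dB


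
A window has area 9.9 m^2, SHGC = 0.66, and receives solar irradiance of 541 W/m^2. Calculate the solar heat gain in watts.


Solar heat gain: Q = Area * SHGC * Irradiance
  Q = 9.9 * 0.66 * 541 = 3534.9 W

3534.9 W


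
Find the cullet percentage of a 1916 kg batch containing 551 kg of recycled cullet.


Cullet ratio = (cullet mass / total batch mass) * 100
  Ratio = 551 / 1916 * 100 = 28.76%

28.76%


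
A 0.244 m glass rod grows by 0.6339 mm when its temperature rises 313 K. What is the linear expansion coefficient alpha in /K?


Rearrange dL = alpha * L0 * dT for alpha:
  alpha = dL / (L0 * dT)
  alpha = (0.6339 / 1000) / (0.244 * 313) = 0.0000083 /K = 8.3 x 10^-6 /K

8.3 x 10^-6 /K


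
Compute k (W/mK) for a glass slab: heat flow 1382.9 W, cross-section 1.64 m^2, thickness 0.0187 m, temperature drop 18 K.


Fourier's law rearranged: k = Q * t / (A * dT)
  Numerator = 1382.9 * 0.0187 = 25.86023
  Denominator = 1.64 * 18 = 29.52
  k = 25.86023 / 29.52 = 0.876 W/mK

0.876 W/mK


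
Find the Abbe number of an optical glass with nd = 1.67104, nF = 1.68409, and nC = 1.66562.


Abbe number formula: Vd = (nd - 1) / (nF - nC)
  nd - 1 = 1.67104 - 1 = 0.67104
  nF - nC = 1.68409 - 1.66562 = 0.01847
  Vd = 0.67104 / 0.01847 = 36.33

36.33


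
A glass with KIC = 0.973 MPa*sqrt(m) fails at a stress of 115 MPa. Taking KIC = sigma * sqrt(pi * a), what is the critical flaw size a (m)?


Rearrange KIC = sigma * sqrt(pi * a):
  sqrt(pi * a) = KIC / sigma
  sqrt(pi * a) = 0.973 / 115 = 0.008461
  a = (KIC / sigma)^2 / pi
  a = 0.008461^2 / pi = 0.0000228 m

0.0000228 m


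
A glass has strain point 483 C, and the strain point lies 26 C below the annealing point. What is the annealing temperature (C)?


T_anneal = T_strain + gap:
  T_anneal = 483 + 26 = 509 C

509 C


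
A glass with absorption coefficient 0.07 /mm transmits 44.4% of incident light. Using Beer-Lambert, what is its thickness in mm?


Rearrange T = exp(-alpha * thickness):
  thickness = -ln(T) / alpha
  T = 44.4/100 = 0.444
  ln(T) = -0.81193
  -ln(T) = 0.81193
  thickness = 0.81193 / 0.07 = 11.6 mm

11.6 mm


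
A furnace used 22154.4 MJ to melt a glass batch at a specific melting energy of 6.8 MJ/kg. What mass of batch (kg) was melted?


Rearrange E = m * s for m:
  m = E / s
  m = 22154.4 / 6.8 = 3258.0 kg

3258.0 kg


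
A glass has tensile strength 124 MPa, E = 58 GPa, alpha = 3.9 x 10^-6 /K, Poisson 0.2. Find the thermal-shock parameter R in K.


Thermal shock resistance: R = sigma * (1 - nu) / (E * alpha)
  Numerator = 124 * (1 - 0.2) = 99.2
  Denominator = 58 * 1000 * (3.9 x 10^-6) = 0.2262
  R = 99.2 / 0.2262 = 438.5 K

438.5 K


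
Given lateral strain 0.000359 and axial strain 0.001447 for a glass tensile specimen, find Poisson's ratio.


Poisson's ratio: nu = lateral strain / axial strain
  nu = 0.000359 / 0.001447 = 0.2481

0.2481


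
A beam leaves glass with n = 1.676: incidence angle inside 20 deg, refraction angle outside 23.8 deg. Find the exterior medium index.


Apply Snell's law: n1 * sin(theta1) = n2 * sin(theta2)
  n2 = n1 * sin(theta1) / sin(theta2)
  sin(20) = 0.34202
  sin(23.8) = 0.403545
  n2 = 1.676 * 0.34202 / 0.403545 = 1.4205

1.4205


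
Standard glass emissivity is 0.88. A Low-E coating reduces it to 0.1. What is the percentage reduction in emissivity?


Percentage reduction = (1 - coated/uncoated) * 100
  Ratio = 0.1 / 0.88 = 0.1136
  Reduction = (1 - 0.1136) * 100 = 88.6%

88.6%


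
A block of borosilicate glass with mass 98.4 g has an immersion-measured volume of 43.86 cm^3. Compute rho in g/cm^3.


Use the definition of density:
  rho = mass / volume
  rho = 98.4 / 43.86 = 2.244 g/cm^3

2.244 g/cm^3


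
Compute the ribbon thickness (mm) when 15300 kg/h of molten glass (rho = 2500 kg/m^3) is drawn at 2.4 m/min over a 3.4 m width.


Ribbon cross-section from mass balance:
  Volume rate = throughput / density = 15300 / 2500 = 6.12 m^3/h
  thickness = volume rate / (speed * 60 * width), i.e.
  thickness = throughput / (60 * speed * width * density) * 1000
  thickness = 15300 / (60 * 2.4 * 3.4 * 2500) * 1000 = 12.5 mm

12.5 mm


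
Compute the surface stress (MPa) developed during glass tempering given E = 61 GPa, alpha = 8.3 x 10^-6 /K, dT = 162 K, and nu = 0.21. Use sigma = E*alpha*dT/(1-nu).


Tempering stress: sigma = E * alpha * dT / (1 - nu)
  E (MPa) = 61 * 1000 = 61000
  Numerator = 61000 * (8.3 x 10^-6) * 162 = 82.0206
  Denominator = 1 - 0.21 = 0.79
  sigma = 82.0206 / 0.79 = 103.8 MPa

103.8 MPa


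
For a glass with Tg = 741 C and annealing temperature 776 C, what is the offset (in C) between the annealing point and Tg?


Offset = T_anneal - Tg:
  offset = 776 - 741 = 35 C

35 C


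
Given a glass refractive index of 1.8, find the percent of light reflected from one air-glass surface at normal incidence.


Fresnel reflectance at normal incidence:
  R = ((n - 1)/(n + 1))^2
  (n - 1)/(n + 1) = (1.8 - 1)/(1.8 + 1) = 0.285714
  R = 0.285714^2 = 0.0816325
  R(%) = 0.0816325 * 100 = 8.163%

8.163%


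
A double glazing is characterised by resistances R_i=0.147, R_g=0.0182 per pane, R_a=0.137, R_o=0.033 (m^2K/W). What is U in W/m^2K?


Total thermal resistance (series):
  R_total = R_in + R_glass + R_air + R_glass + R_out
  R_total = 0.147 + 0.0182 + 0.137 + 0.0182 + 0.033 = 0.3534 m^2K/W
U-value = 1 / R_total = 1 / 0.3534 = 2.83 W/m^2K

2.83 W/m^2K


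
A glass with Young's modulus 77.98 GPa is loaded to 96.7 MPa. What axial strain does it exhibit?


Rearrange E = sigma / epsilon:
  epsilon = sigma / E
  E (MPa) = 77.98 * 1000 = 77980
  epsilon = 96.7 / 77980 = 0.00124

0.00124


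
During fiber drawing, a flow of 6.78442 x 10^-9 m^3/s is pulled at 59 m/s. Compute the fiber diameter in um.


Cross-sectional area from continuity:
  A = Q / v = 6.78442 x 10^-9 / 59 = 1.149902 x 10^-10 m^2
Diameter from circular cross-section:
  d = sqrt(4A / pi) * 10^6 (m -> um)
  d = sqrt(4 * 1.149902 x 10^-10 / pi) * 10^6 = 12.1 um

12.1 um


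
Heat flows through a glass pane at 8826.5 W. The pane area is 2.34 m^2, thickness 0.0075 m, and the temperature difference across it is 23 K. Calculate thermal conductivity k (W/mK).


Fourier's law rearranged: k = Q * t / (A * dT)
  Numerator = 8826.5 * 0.0075 = 66.19875
  Denominator = 2.34 * 23 = 53.82
  k = 66.19875 / 53.82 = 1.23 W/mK

1.23 W/mK


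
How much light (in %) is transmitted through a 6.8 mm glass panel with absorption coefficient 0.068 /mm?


Beer-Lambert law: T = exp(-alpha * thickness)
  exponent = -0.068 * 6.8 = -0.4624
  T = exp(-0.4624) = 0.6298
  Percentage = 0.6298 * 100 = 62.98%

62.98%


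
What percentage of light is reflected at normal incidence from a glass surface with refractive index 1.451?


Fresnel reflectance at normal incidence:
  R = ((n - 1)/(n + 1))^2
  (n - 1)/(n + 1) = (1.451 - 1)/(1.451 + 1) = 0.184007
  R = 0.184007^2 = 0.0338586
  R(%) = 0.0338586 * 100 = 3.386%

3.386%


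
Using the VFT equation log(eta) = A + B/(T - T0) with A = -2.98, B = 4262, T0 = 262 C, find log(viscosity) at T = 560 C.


VFT equation: log(eta) = A + B / (T - T0)
  T - T0 = 560 - 262 = 298
  B / (T - T0) = 4262 / 298 = 14.302
  log(eta) = -2.98 + 14.302 = 11.322

11.322


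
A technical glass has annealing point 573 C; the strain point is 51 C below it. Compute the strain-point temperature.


Strain point = annealing point - difference:
  T_strain = 573 - 51 = 522 C

522 C


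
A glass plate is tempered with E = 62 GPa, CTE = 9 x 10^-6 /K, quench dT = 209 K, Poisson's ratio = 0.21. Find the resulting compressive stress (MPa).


Tempering stress: sigma = E * alpha * dT / (1 - nu)
  E (MPa) = 62 * 1000 = 62000
  Numerator = 62000 * (9 x 10^-6) * 209 = 116.622
  Denominator = 1 - 0.21 = 0.79
  sigma = 116.622 / 0.79 = 147.6 MPa

147.6 MPa


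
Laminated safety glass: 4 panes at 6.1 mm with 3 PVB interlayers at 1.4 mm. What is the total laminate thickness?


Total thickness = glass contribution + PVB contribution
  Glass: 4 * 6.1 = 24.4 mm
  PVB: 3 * 1.4 = 4.2 mm
  Total = 24.4 + 4.2 = 28.6 mm

28.6 mm


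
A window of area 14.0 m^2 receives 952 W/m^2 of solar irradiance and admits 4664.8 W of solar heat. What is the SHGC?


Rearrange Q = Area * SHGC * Irradiance:
  SHGC = Q / (Area * Irradiance)
  SHGC = 4664.8 / (14.0 * 952) = 0.35

0.35


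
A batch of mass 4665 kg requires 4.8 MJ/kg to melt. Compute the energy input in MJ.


Total energy = mass * specific energy
  E = 4665 * 4.8 = 22392 MJ

22392 MJ


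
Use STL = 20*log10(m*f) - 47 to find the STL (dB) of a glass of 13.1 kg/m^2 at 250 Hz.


Mass law: STL = 20 * log10(m * f) - 47
  m * f = 13.1 * 250 = 3275
  log10(3275) = 3.51521
  STL = 20 * 3.51521 - 47 = 70.3042 - 47 = 23.3 dB

23.3 dB


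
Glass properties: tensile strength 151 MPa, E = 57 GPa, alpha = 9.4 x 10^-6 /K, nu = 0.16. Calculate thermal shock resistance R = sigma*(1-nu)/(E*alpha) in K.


Thermal shock resistance: R = sigma * (1 - nu) / (E * alpha)
  Numerator = 151 * (1 - 0.16) = 126.84
  Denominator = 57 * 1000 * (9.4 x 10^-6) = 0.5358
  R = 126.84 / 0.5358 = 236.7 K

236.7 K


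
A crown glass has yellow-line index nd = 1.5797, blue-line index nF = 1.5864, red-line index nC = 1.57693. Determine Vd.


Abbe number formula: Vd = (nd - 1) / (nF - nC)
  nd - 1 = 1.5797 - 1 = 0.5797
  nF - nC = 1.5864 - 1.57693 = 0.00947
  Vd = 0.5797 / 0.00947 = 61.21

61.21


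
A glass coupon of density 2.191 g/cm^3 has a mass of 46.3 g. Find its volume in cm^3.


Rearrange rho = m / V:
  V = m / rho
  V = 46.3 / 2.191 = 21.132 cm^3

21.132 cm^3


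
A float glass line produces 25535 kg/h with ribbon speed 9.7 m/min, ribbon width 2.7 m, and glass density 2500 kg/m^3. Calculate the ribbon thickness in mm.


Ribbon cross-section from mass balance:
  Volume rate = throughput / density = 25535 / 2500 = 10.214 m^3/h
  thickness = volume rate / (speed * 60 * width), i.e.
  thickness = throughput / (60 * speed * width * density) * 1000
  thickness = 25535 / (60 * 9.7 * 2.7 * 2500) * 1000 = 6.5 mm

6.5 mm


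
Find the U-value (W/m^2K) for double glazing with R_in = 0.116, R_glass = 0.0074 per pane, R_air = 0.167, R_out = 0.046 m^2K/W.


Total thermal resistance (series):
  R_total = R_in + R_glass + R_air + R_glass + R_out
  R_total = 0.116 + 0.0074 + 0.167 + 0.0074 + 0.046 = 0.3438 m^2K/W
U-value = 1 / R_total = 1 / 0.3438 = 2.909 W/m^2K

2.909 W/m^2K


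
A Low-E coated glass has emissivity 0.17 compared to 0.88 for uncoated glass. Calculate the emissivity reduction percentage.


Percentage reduction = (1 - coated/uncoated) * 100
  Ratio = 0.17 / 0.88 = 0.1932
  Reduction = (1 - 0.1932) * 100 = 80.7%

80.7%


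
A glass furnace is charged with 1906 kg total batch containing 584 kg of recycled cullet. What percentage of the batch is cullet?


Cullet ratio = (cullet mass / total batch mass) * 100
  Ratio = 584 / 1906 * 100 = 30.64%

30.64%


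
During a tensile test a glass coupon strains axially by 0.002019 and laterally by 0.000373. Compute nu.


Poisson's ratio: nu = lateral strain / axial strain
  nu = 0.000373 / 0.002019 = 0.1847

0.1847


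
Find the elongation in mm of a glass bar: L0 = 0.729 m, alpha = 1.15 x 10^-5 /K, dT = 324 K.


Thermal expansion formula: dL = alpha * L0 * dT
  dL = (1.15 x 10^-5) * 0.729 * 324 = 0.00271625 m
Convert to mm: 0.00271625 * 1000 = 2.7163 mm

2.7163 mm


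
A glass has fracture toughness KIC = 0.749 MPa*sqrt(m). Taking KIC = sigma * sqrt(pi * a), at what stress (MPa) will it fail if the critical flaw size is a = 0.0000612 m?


Rearrange KIC = sigma * sqrt(pi * a):
  sigma = KIC / sqrt(pi * a)
  sqrt(pi * 0.0000612) = 0.013866
  sigma = 0.749 / 0.013866 = 54.02 MPa

54.02 MPa


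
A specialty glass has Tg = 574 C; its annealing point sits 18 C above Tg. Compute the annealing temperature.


The annealing temperature is Tg plus the offset:
  T_anneal = 574 + 18 = 592 C

592 C


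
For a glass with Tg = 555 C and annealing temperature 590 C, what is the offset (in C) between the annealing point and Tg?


Offset = T_anneal - Tg:
  offset = 590 - 555 = 35 C

35 C


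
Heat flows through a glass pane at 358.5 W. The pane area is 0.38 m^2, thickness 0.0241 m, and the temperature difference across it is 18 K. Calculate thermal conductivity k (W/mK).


Fourier's law rearranged: k = Q * t / (A * dT)
  Numerator = 358.5 * 0.0241 = 8.63985
  Denominator = 0.38 * 18 = 6.84
  k = 8.63985 / 6.84 = 1.263 W/mK

1.263 W/mK


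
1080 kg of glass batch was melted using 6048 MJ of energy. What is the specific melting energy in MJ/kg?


Rearrange E = m * s for s:
  s = E / m
  s = 6048 / 1080 = 5.6 MJ/kg

5.6 MJ/kg


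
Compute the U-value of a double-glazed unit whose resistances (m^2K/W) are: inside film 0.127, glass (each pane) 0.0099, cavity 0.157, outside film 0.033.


Total thermal resistance (series):
  R_total = R_in + R_glass + R_air + R_glass + R_out
  R_total = 0.127 + 0.0099 + 0.157 + 0.0099 + 0.033 = 0.3368 m^2K/W
U-value = 1 / R_total = 1 / 0.3368 = 2.969 W/m^2K

2.969 W/m^2K


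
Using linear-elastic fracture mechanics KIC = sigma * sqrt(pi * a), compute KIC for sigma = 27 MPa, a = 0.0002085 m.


Fracture toughness: KIC = sigma * sqrt(pi * a)
  pi * a = pi * 0.0002085 = 0.000655022
  sqrt(pi * a) = 0.025593
  KIC = 27 * 0.025593 = 0.691 MPa*sqrt(m)

0.691 MPa*sqrt(m)


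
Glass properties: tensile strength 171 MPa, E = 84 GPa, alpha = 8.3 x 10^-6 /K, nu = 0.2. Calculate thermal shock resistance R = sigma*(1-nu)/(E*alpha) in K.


Thermal shock resistance: R = sigma * (1 - nu) / (E * alpha)
  Numerator = 171 * (1 - 0.2) = 136.8
  Denominator = 84 * 1000 * (8.3 x 10^-6) = 0.6972
  R = 136.8 / 0.6972 = 196.2 K

196.2 K


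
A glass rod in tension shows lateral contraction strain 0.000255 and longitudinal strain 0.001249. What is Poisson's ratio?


Poisson's ratio: nu = lateral strain / axial strain
  nu = 0.000255 / 0.001249 = 0.2042

0.2042


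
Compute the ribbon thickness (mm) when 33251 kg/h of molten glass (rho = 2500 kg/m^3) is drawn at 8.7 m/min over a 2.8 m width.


Ribbon cross-section from mass balance:
  Volume rate = throughput / density = 33251 / 2500 = 13.3004 m^3/h
  thickness = volume rate / (speed * 60 * width), i.e.
  thickness = throughput / (60 * speed * width * density) * 1000
  thickness = 33251 / (60 * 8.7 * 2.8 * 2500) * 1000 = 9.1 mm

9.1 mm


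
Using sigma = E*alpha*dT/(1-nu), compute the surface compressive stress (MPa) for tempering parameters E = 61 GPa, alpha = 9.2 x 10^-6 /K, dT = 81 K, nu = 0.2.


Tempering stress: sigma = E * alpha * dT / (1 - nu)
  E (MPa) = 61 * 1000 = 61000
  Numerator = 61000 * (9.2 x 10^-6) * 81 = 45.4572
  Denominator = 1 - 0.2 = 0.8
  sigma = 45.4572 / 0.8 = 56.8 MPa

56.8 MPa


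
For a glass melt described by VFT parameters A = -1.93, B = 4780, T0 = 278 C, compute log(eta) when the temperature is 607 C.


VFT equation: log(eta) = A + B / (T - T0)
  T - T0 = 607 - 278 = 329
  B / (T - T0) = 4780 / 329 = 14.529
  log(eta) = -1.93 + 14.529 = 12.599

12.599


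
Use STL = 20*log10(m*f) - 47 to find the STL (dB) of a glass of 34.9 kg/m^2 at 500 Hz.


Mass law: STL = 20 * log10(m * f) - 47
  m * f = 34.9 * 500 = 17450
  log10(17450) = 4.2418
  STL = 20 * 4.2418 - 47 = 84.836 - 47 = 37.8 dB

37.8 dB


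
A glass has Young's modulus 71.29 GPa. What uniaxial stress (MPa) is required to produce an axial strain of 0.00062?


Rearrange E = sigma / epsilon:
  sigma = E * epsilon
  E (MPa) = 71.29 * 1000 = 71290
  sigma = 71290 * 0.00062 = 44.2 MPa

44.2 MPa


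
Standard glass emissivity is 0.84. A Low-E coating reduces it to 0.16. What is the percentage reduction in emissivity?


Percentage reduction = (1 - coated/uncoated) * 100
  Ratio = 0.16 / 0.84 = 0.1905
  Reduction = (1 - 0.1905) * 100 = 81.0%

81.0%


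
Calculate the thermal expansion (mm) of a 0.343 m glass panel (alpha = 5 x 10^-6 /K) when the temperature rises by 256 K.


Thermal expansion formula: dL = alpha * L0 * dT
  dL = (5 x 10^-6) * 0.343 * 256 = 0.00043904 m
Convert to mm: 0.00043904 * 1000 = 0.439 mm

0.439 mm


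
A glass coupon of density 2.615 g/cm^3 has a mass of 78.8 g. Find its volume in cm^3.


Rearrange rho = m / V:
  V = m / rho
  V = 78.8 / 2.615 = 30.134 cm^3

30.134 cm^3


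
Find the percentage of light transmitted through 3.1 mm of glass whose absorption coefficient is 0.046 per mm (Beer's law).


Beer-Lambert law: T = exp(-alpha * thickness)
  exponent = -0.046 * 3.1 = -0.1426
  T = exp(-0.1426) = 0.8671
  Percentage = 0.8671 * 100 = 86.71%

86.71%


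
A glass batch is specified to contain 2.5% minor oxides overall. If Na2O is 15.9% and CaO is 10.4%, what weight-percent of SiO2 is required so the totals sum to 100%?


Known pieces sum to 100%:
  SiO2 = 100 - (others + Na2O + CaO)
  SiO2 = 100 - (2.5 + 15.9 + 10.4) = 71.2%

71.2%


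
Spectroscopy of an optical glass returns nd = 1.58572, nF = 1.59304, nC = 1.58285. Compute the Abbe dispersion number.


Abbe number formula: Vd = (nd - 1) / (nF - nC)
  nd - 1 = 1.58572 - 1 = 0.58572
  nF - nC = 1.59304 - 1.58285 = 0.01019
  Vd = 0.58572 / 0.01019 = 57.48

57.48
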